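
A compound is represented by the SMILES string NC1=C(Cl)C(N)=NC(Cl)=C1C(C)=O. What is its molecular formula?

C7H7Cl2N3O

Walk through each heavy atom and fill implicit hydrogens from standard valence (C 4, N 3, O 2, S 2, halogen 1):
  atom 1: N, bond orders sum to 1 (valence 3) → 2 H
  atom 2: C, bond orders sum to 4 (valence 4) → 0 H
  atom 3: C, bond orders sum to 4 (valence 4) → 0 H
  atom 4: Cl (halogen, monovalent) → 0 H
  atom 5: C, bond orders sum to 4 (valence 4) → 0 H
  atom 6: N, bond orders sum to 1 (valence 3) → 2 H
  atom 7: N, bond orders sum to 3 (valence 3) → 0 H
  atom 8: C, bond orders sum to 4 (valence 4) → 0 H
  atom 9: Cl (halogen, monovalent) → 0 H
  atom 10: C, bond orders sum to 4 (valence 4) → 0 H
  atom 11: C, bond orders sum to 4 (valence 4) → 0 H
  atom 12: C, bond orders sum to 1 (valence 4) → 3 H
  atom 13: O, bond orders sum to 2 (valence 2) → 0 H
Totals → C:7, H:7, Cl:2, N:3, O:1.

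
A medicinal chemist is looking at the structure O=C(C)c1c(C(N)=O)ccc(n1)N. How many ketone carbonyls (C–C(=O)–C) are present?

The ketone motif appears at heavy-atom position 2 in the SMILES.
Other groups present: 1 amide, 1 primary amine.
Ketone count: 1.

1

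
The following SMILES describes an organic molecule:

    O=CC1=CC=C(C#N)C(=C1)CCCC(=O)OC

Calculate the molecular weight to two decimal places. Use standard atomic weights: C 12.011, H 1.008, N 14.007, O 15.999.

First, the molecular formula is C13H13NO3 (counting implicit H from valence).
  C: 13 × 12.011 = 156.143
  H: 13 × 1.008 = 13.104
  N: 1 × 14.007 = 14.007
  O: 3 × 15.999 = 47.997
Sum: 13×12.011 + 13×1.008 + 1×14.007 + 3×15.999 = 231.251 → 231.25 g/mol.

231.25 g/mol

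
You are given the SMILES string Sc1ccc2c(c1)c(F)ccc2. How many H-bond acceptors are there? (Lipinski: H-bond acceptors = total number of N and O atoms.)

N atoms: 0; O atoms: 0.
Lipinski HBA = 0 + 0 = 0.

0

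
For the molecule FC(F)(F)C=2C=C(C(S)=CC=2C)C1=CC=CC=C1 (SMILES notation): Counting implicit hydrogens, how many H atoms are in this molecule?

Walk through each heavy atom and fill implicit hydrogens from standard valence (C 4, N 3, O 2, S 2, halogen 1):
  atom 1: F (halogen, monovalent) → 0 H
  atom 2: C, bond orders sum to 4 (valence 4) → 0 H
  atom 3: F (halogen, monovalent) → 0 H
  atom 4: F (halogen, monovalent) → 0 H
  atom 5: C, bond orders sum to 4 (valence 4) → 0 H
  atom 6: C, bond orders sum to 3 (valence 4) → 1 H
  atom 7: C, bond orders sum to 4 (valence 4) → 0 H
  atom 8: C, bond orders sum to 4 (valence 4) → 0 H
  atom 9: S, bond orders sum to 1 (valence 2) → 1 H
  atom 10: C, bond orders sum to 3 (valence 4) → 1 H
  atom 11: C, bond orders sum to 4 (valence 4) → 0 H
  atom 12: C, bond orders sum to 1 (valence 4) → 3 H
  atom 13: C, bond orders sum to 4 (valence 4) → 0 H
  atom 14: C, bond orders sum to 3 (valence 4) → 1 H
  atom 15: C, bond orders sum to 3 (valence 4) → 1 H
  atom 16: C, bond orders sum to 3 (valence 4) → 1 H
  atom 17: C, bond orders sum to 3 (valence 4) → 1 H
  atom 18: C, bond orders sum to 3 (valence 4) → 1 H
Total hydrogens: 11.

11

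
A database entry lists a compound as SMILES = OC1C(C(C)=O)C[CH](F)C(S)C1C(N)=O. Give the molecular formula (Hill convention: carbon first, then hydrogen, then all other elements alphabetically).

Walk through each heavy atom and fill implicit hydrogens from standard valence (C 4, N 3, O 2, S 2, halogen 1):
  atom 1: O, bond orders sum to 1 (valence 2) → 1 H
  atom 2: C, bond orders sum to 3 (valence 4) → 1 H
  atom 3: C, bond orders sum to 3 (valence 4) → 1 H
  atom 4: C, bond orders sum to 4 (valence 4) → 0 H
  atom 5: C, bond orders sum to 1 (valence 4) → 3 H
  atom 6: O, bond orders sum to 2 (valence 2) → 0 H
  atom 7: C, bond orders sum to 2 (valence 4) → 2 H
  atom 8: C with explicit H count 1
  atom 9: F (halogen, monovalent) → 0 H
  atom 10: C, bond orders sum to 3 (valence 4) → 1 H
  atom 11: S, bond orders sum to 1 (valence 2) → 1 H
  atom 12: C, bond orders sum to 3 (valence 4) → 1 H
  atom 13: C, bond orders sum to 4 (valence 4) → 0 H
  atom 14: N, bond orders sum to 1 (valence 3) → 2 H
  atom 15: O, bond orders sum to 2 (valence 2) → 0 H
Totals → C:9, H:14, F:1, N:1, O:3, S:1.
In Hill order: C9H14FNO3S.

C9H14FNO3S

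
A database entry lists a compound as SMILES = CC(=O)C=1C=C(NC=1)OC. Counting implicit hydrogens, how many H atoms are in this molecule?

Walk through each heavy atom and fill implicit hydrogens from standard valence (C 4, N 3, O 2, S 2, halogen 1):
  atom 1: C, bond orders sum to 1 (valence 4) → 3 H
  atom 2: C, bond orders sum to 4 (valence 4) → 0 H
  atom 3: O, bond orders sum to 2 (valence 2) → 0 H
  atom 4: C, bond orders sum to 4 (valence 4) → 0 H
  atom 5: C, bond orders sum to 3 (valence 4) → 1 H
  atom 6: C, bond orders sum to 4 (valence 4) → 0 H
  atom 7: N, bond orders sum to 2 (valence 3) → 1 H
  atom 8: C, bond orders sum to 3 (valence 4) → 1 H
  atom 9: O, bond orders sum to 2 (valence 2) → 0 H
  atom 10: C, bond orders sum to 1 (valence 4) → 3 H
Total hydrogens: 9.

9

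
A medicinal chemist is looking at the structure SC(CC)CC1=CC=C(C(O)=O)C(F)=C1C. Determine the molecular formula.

C12H15FO2S

Walk through each heavy atom and fill implicit hydrogens from standard valence (C 4, N 3, O 2, S 2, halogen 1):
  atom 1: S, bond orders sum to 1 (valence 2) → 1 H
  atom 2: C, bond orders sum to 3 (valence 4) → 1 H
  atom 3: C, bond orders sum to 2 (valence 4) → 2 H
  atom 4: C, bond orders sum to 1 (valence 4) → 3 H
  atom 5: C, bond orders sum to 2 (valence 4) → 2 H
  atom 6: C, bond orders sum to 4 (valence 4) → 0 H
  atom 7: C, bond orders sum to 3 (valence 4) → 1 H
  atom 8: C, bond orders sum to 3 (valence 4) → 1 H
  atom 9: C, bond orders sum to 4 (valence 4) → 0 H
  atom 10: C, bond orders sum to 4 (valence 4) → 0 H
  atom 11: O, bond orders sum to 1 (valence 2) → 1 H
  atom 12: O, bond orders sum to 2 (valence 2) → 0 H
  atom 13: C, bond orders sum to 4 (valence 4) → 0 H
  atom 14: F (halogen, monovalent) → 0 H
  atom 15: C, bond orders sum to 4 (valence 4) → 0 H
  atom 16: C, bond orders sum to 1 (valence 4) → 3 H
Totals → C:12, H:15, F:1, O:2, S:1.
In Hill order: C12H15FO2S.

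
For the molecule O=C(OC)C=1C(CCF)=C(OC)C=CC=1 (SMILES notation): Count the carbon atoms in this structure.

Count every carbon token in the SMILES (each C, including those in ring-closure positions and inside branches).
Carbon count: 11.

11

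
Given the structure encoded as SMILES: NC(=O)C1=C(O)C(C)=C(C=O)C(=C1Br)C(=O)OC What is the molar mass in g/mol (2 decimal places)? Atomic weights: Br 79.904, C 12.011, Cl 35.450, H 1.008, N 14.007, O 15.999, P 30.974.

316.11 g/mol

First, the molecular formula is C11H10BrNO5 (counting implicit H from valence).
  Br: 1 × 79.904 = 79.904
  C: 11 × 12.011 = 132.121
  H: 10 × 1.008 = 10.080
  N: 1 × 14.007 = 14.007
  O: 5 × 15.999 = 79.995
Sum: 1×79.904 + 11×12.011 + 10×1.008 + 1×14.007 + 5×15.999 = 316.107 → 316.11 g/mol.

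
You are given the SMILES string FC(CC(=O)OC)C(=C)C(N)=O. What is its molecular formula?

Walk through each heavy atom and fill implicit hydrogens from standard valence (C 4, N 3, O 2, S 2, halogen 1):
  atom 1: F (halogen, monovalent) → 0 H
  atom 2: C, bond orders sum to 3 (valence 4) → 1 H
  atom 3: C, bond orders sum to 2 (valence 4) → 2 H
  atom 4: C, bond orders sum to 4 (valence 4) → 0 H
  atom 5: O, bond orders sum to 2 (valence 2) → 0 H
  atom 6: O, bond orders sum to 2 (valence 2) → 0 H
  atom 7: C, bond orders sum to 1 (valence 4) → 3 H
  atom 8: C, bond orders sum to 4 (valence 4) → 0 H
  atom 9: C, bond orders sum to 2 (valence 4) → 2 H
  atom 10: C, bond orders sum to 4 (valence 4) → 0 H
  atom 11: N, bond orders sum to 1 (valence 3) → 2 H
  atom 12: O, bond orders sum to 2 (valence 2) → 0 H
Totals → C:7, H:10, F:1, N:1, O:3.

C7H10FNO3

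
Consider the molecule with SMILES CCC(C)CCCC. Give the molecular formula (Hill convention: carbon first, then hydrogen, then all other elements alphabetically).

Walk through each heavy atom and fill implicit hydrogens from standard valence (C 4, N 3, O 2, S 2, halogen 1):
  atom 1: C, bond orders sum to 1 (valence 4) → 3 H
  atom 2: C, bond orders sum to 2 (valence 4) → 2 H
  atom 3: C, bond orders sum to 3 (valence 4) → 1 H
  atom 4: C, bond orders sum to 1 (valence 4) → 3 H
  atom 5: C, bond orders sum to 2 (valence 4) → 2 H
  atom 6: C, bond orders sum to 2 (valence 4) → 2 H
  atom 7: C, bond orders sum to 2 (valence 4) → 2 H
  atom 8: C, bond orders sum to 1 (valence 4) → 3 H
Totals → C:8, H:18.

C8H18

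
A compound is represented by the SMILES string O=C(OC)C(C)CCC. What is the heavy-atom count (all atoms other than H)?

Every atom symbol written in the SMILES (organic subset) is one heavy atom; implicit H are not written.
Heavy atoms by element → C:7, O:2.
Total: 9.

9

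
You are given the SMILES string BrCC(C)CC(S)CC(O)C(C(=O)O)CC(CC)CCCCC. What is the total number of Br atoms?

1

Scan the SMILES for Br atoms (remember two-letter symbols like Cl and Br are single atoms).
Bromine count: 1.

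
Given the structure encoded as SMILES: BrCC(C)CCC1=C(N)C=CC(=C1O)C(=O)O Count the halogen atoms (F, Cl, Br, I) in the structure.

Halogen atoms appear at heavy-atom position 1 (1×Br).
Other groups present: 1 carboxylic acid, 1 hydroxyl, 1 primary amine.
Halogen count: 1.

1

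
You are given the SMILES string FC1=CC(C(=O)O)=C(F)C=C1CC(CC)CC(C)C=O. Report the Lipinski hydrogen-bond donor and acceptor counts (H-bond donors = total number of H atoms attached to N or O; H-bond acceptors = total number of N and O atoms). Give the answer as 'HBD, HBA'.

Donors: find every N or O and count the H atoms it carries.
  atom 6 (O): bond orders sum to 2 → 0 H
  atom 7 (O): bond orders sum to 1 → 1 H
  atom 20 (O): bond orders sum to 2 → 0 H
Lipinski HBD = 1.
Acceptors: N atoms = 0, O atoms = 3 → HBA = 3.

1, 3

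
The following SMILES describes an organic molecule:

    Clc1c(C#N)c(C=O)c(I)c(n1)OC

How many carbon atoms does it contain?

Count every carbon token in the SMILES (each C, including those in ring-closure positions and inside branches).
Carbon count: 8.

8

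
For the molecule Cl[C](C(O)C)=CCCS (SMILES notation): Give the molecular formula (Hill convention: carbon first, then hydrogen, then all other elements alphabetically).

Walk through each heavy atom and fill implicit hydrogens from standard valence (C 4, N 3, O 2, S 2, halogen 1):
  atom 1: Cl (halogen, monovalent) → 0 H
  atom 2: C with explicit H count 0
  atom 3: C, bond orders sum to 3 (valence 4) → 1 H
  atom 4: O, bond orders sum to 1 (valence 2) → 1 H
  atom 5: C, bond orders sum to 1 (valence 4) → 3 H
  atom 6: C, bond orders sum to 3 (valence 4) → 1 H
  atom 7: C, bond orders sum to 2 (valence 4) → 2 H
  atom 8: C, bond orders sum to 2 (valence 4) → 2 H
  atom 9: S, bond orders sum to 1 (valence 2) → 1 H
Totals → C:6, H:11, Cl:1, O:1, S:1.

C6H11ClOS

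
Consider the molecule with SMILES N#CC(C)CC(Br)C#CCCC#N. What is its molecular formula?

C10H11BrN2

Walk through each heavy atom and fill implicit hydrogens from standard valence (C 4, N 3, O 2, S 2, halogen 1):
  atom 1: N, bond orders sum to 3 (valence 3) → 0 H
  atom 2: C, bond orders sum to 4 (valence 4) → 0 H
  atom 3: C, bond orders sum to 3 (valence 4) → 1 H
  atom 4: C, bond orders sum to 1 (valence 4) → 3 H
  atom 5: C, bond orders sum to 2 (valence 4) → 2 H
  atom 6: C, bond orders sum to 3 (valence 4) → 1 H
  atom 7: Br (halogen, monovalent) → 0 H
  atom 8: C, bond orders sum to 4 (valence 4) → 0 H
  atom 9: C, bond orders sum to 4 (valence 4) → 0 H
  atom 10: C, bond orders sum to 2 (valence 4) → 2 H
  atom 11: C, bond orders sum to 2 (valence 4) → 2 H
  atom 12: C, bond orders sum to 4 (valence 4) → 0 H
  atom 13: N, bond orders sum to 3 (valence 3) → 0 H
Totals → C:10, H:11, Br:1, N:2.
In Hill order: C10H11BrN2.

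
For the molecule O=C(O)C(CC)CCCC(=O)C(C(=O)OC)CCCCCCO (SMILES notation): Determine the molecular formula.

Walk through each heavy atom and fill implicit hydrogens from standard valence (C 4, N 3, O 2, S 2, halogen 1):
  atom 1: O, bond orders sum to 2 (valence 2) → 0 H
  atom 2: C, bond orders sum to 4 (valence 4) → 0 H
  atom 3: O, bond orders sum to 1 (valence 2) → 1 H
  atom 4: C, bond orders sum to 3 (valence 4) → 1 H
  atom 5: C, bond orders sum to 2 (valence 4) → 2 H
  atom 6: C, bond orders sum to 1 (valence 4) → 3 H
  atom 7: C, bond orders sum to 2 (valence 4) → 2 H
  atom 8: C, bond orders sum to 2 (valence 4) → 2 H
  atom 9: C, bond orders sum to 2 (valence 4) → 2 H
  atom 10: C, bond orders sum to 4 (valence 4) → 0 H
  atom 11: O, bond orders sum to 2 (valence 2) → 0 H
  atom 12: C, bond orders sum to 3 (valence 4) → 1 H
  atom 13: C, bond orders sum to 4 (valence 4) → 0 H
  atom 14: O, bond orders sum to 2 (valence 2) → 0 H
  atom 15: O, bond orders sum to 2 (valence 2) → 0 H
  atom 16: C, bond orders sum to 1 (valence 4) → 3 H
  atom 17: C, bond orders sum to 2 (valence 4) → 2 H
  atom 18: C, bond orders sum to 2 (valence 4) → 2 H
  atom 19: C, bond orders sum to 2 (valence 4) → 2 H
  atom 20: C, bond orders sum to 2 (valence 4) → 2 H
  atom 21: C, bond orders sum to 2 (valence 4) → 2 H
  atom 22: C, bond orders sum to 2 (valence 4) → 2 H
  atom 23: O, bond orders sum to 1 (valence 2) → 1 H
Totals → C:17, H:30, O:6.
In Hill order: C17H30O6.

C17H30O6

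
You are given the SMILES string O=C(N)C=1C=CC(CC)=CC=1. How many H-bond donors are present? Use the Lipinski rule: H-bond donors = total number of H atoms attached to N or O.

Donors: find every N or O and count the H atoms it carries.
  atom 1 (O): bond orders sum to 2 → 0 H
  atom 3 (N): bond orders sum to 1 → 2 H
Lipinski HBD = 2.

2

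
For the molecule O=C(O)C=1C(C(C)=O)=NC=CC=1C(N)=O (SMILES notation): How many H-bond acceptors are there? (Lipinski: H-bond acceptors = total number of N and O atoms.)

6

N atoms: 2; O atoms: 4.
Lipinski HBA = 2 + 4 = 6.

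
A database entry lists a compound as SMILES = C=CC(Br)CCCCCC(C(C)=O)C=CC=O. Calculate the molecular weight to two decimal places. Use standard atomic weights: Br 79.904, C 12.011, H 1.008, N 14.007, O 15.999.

First, the molecular formula is C14H21BrO2 (counting implicit H from valence).
  Br: 1 × 79.904 = 79.904
  C: 14 × 12.011 = 168.154
  H: 21 × 1.008 = 21.168
  O: 2 × 15.999 = 31.998
Sum: 1×79.904 + 14×12.011 + 21×1.008 + 2×15.999 = 301.224 → 301.22 g/mol.

301.22 g/mol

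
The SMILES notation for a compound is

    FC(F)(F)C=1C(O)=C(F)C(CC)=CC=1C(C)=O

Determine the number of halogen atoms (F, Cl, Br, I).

Halogen atoms appear at heavy-atom positions 1, 3, 4, 9 (4×F).
Other groups present: 1 hydroxyl, 1 ketone.
Halogen count: 4.

4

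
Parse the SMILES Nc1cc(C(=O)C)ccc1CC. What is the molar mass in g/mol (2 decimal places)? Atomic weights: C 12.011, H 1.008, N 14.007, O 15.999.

First, the molecular formula is C10H13NO (counting implicit H from valence).
  C: 10 × 12.011 = 120.110
  H: 13 × 1.008 = 13.104
  N: 1 × 14.007 = 14.007
  O: 1 × 15.999 = 15.999
Sum: 10×12.011 + 13×1.008 + 1×14.007 + 1×15.999 = 163.220 → 163.22 g/mol.

163.22 g/mol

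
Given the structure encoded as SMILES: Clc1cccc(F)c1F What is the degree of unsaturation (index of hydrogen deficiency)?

4

Molecular formula: C6H3ClF2.
DoU = (2C + 2 + N − H − X) / 2, where X is the halogen count and O/S are ignored.
    = (2·6 + 2 + 0 − 3 − 3) / 2 = 8 / 2 = 4.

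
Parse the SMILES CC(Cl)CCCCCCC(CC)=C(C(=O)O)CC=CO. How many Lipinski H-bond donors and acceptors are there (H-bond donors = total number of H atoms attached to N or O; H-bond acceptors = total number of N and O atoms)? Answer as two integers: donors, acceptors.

Donors: find every N or O and count the H atoms it carries.
  atom 15 (O): bond orders sum to 2 → 0 H
  atom 16 (O): bond orders sum to 1 → 1 H
  atom 20 (O): bond orders sum to 1 → 1 H
Lipinski HBD = 2.
Acceptors: N atoms = 0, O atoms = 3 → HBA = 3.

2, 3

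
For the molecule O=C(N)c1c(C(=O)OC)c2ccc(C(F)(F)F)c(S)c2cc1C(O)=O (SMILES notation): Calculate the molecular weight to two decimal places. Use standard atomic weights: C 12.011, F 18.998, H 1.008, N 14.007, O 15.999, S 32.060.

373.30 g/mol

First, the molecular formula is C15H10F3NO5S (counting implicit H from valence).
  C: 15 × 12.011 = 180.165
  F: 3 × 18.998 = 56.994
  H: 10 × 1.008 = 10.080
  N: 1 × 14.007 = 14.007
  O: 5 × 15.999 = 79.995
  S: 1 × 32.060 = 32.060
Sum: 15×12.011 + 3×18.998 + 10×1.008 + 1×14.007 + 5×15.999 + 1×32.060 = 373.301 → 373.30 g/mol.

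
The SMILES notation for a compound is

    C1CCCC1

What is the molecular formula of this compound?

C5H10

Walk through each heavy atom and fill implicit hydrogens from standard valence (C 4, N 3, O 2, S 2, halogen 1):
  atom 1: C, bond orders sum to 2 (valence 4) → 2 H
  atom 2: C, bond orders sum to 2 (valence 4) → 2 H
  atom 3: C, bond orders sum to 2 (valence 4) → 2 H
  atom 4: C, bond orders sum to 2 (valence 4) → 2 H
  atom 5: C, bond orders sum to 2 (valence 4) → 2 H
Totals → C:5, H:10.
In Hill order: C5H10.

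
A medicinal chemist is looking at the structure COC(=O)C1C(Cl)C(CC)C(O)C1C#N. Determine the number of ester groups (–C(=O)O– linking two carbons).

The ester motif appears at heavy-atom position 3 in the SMILES.
Other groups present: 1 hydroxyl, 1 nitrile.
Ester count: 1.

1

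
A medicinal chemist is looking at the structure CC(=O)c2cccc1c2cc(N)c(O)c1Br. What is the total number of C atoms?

Count every carbon token in the SMILES (each C, including those in ring-closure positions and inside branches).
Carbon count: 12.

12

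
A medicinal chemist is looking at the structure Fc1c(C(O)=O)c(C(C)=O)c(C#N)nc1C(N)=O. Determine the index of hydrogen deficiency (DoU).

Molecular formula: C10H6FN3O4.
DoU = (2C + 2 + N − H − X) / 2, where X is the halogen count and O/S are ignored.
    = (2·10 + 2 + 3 − 6 − 1) / 2 = 18 / 2 = 9.

9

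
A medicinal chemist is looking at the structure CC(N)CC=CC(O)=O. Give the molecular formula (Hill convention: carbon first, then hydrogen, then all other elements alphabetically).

Walk through each heavy atom and fill implicit hydrogens from standard valence (C 4, N 3, O 2, S 2, halogen 1):
  atom 1: C, bond orders sum to 1 (valence 4) → 3 H
  atom 2: C, bond orders sum to 3 (valence 4) → 1 H
  atom 3: N, bond orders sum to 1 (valence 3) → 2 H
  atom 4: C, bond orders sum to 2 (valence 4) → 2 H
  atom 5: C, bond orders sum to 3 (valence 4) → 1 H
  atom 6: C, bond orders sum to 3 (valence 4) → 1 H
  atom 7: C, bond orders sum to 4 (valence 4) → 0 H
  atom 8: O, bond orders sum to 1 (valence 2) → 1 H
  atom 9: O, bond orders sum to 2 (valence 2) → 0 H
Totals → C:6, H:11, N:1, O:2.
In Hill order: C6H11NO2.

C6H11NO2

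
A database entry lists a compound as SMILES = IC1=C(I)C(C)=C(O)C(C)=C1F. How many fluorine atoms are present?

Scan the SMILES for F atoms (remember two-letter symbols like Cl and Br are single atoms).
Fluorine count: 1.

1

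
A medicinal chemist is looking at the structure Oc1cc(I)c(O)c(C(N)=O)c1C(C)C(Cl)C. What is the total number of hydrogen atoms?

Walk through each heavy atom and fill implicit hydrogens from standard valence (C 4, N 3, O 2, S 2, halogen 1); for lowercase aromatic atoms, an aromatic c carries 1 H when it has two neighbours and 0 H with three, and aromatic n carries 0 H:
  atom 1: O, bond orders sum to 1 (valence 2) → 1 H
  atom 2: aromatic c, 3 neighbours → 0 H
  atom 3: aromatic c, 2 neighbours → 1 H
  atom 4: aromatic c, 3 neighbours → 0 H
  atom 5: I (halogen, monovalent) → 0 H
  atom 6: aromatic c, 3 neighbours → 0 H
  atom 7: O, bond orders sum to 1 (valence 2) → 1 H
  atom 8: aromatic c, 3 neighbours → 0 H
  atom 9: C, bond orders sum to 4 (valence 4) → 0 H
  atom 10: N, bond orders sum to 1 (valence 3) → 2 H
  atom 11: O, bond orders sum to 2 (valence 2) → 0 H
  atom 12: aromatic c, 3 neighbours → 0 H
  atom 13: C, bond orders sum to 3 (valence 4) → 1 H
  atom 14: C, bond orders sum to 1 (valence 4) → 3 H
  atom 15: C, bond orders sum to 3 (valence 4) → 1 H
  atom 16: Cl (halogen, monovalent) → 0 H
  atom 17: C, bond orders sum to 1 (valence 4) → 3 H
Total hydrogens: 13.

13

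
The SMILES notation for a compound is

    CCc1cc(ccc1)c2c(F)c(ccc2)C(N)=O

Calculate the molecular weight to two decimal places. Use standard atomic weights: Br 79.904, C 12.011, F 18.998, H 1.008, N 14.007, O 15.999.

243.28 g/mol

First, the molecular formula is C15H14FNO (counting implicit H from valence).
  C: 15 × 12.011 = 180.165
  F: 1 × 18.998 = 18.998
  H: 14 × 1.008 = 14.112
  N: 1 × 14.007 = 14.007
  O: 1 × 15.999 = 15.999
Sum: 15×12.011 + 1×18.998 + 14×1.008 + 1×14.007 + 1×15.999 = 243.281 → 243.28 g/mol.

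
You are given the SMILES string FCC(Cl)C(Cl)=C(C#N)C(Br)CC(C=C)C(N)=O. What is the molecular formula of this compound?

Walk through each heavy atom and fill implicit hydrogens from standard valence (C 4, N 3, O 2, S 2, halogen 1):
  atom 1: F (halogen, monovalent) → 0 H
  atom 2: C, bond orders sum to 2 (valence 4) → 2 H
  atom 3: C, bond orders sum to 3 (valence 4) → 1 H
  atom 4: Cl (halogen, monovalent) → 0 H
  atom 5: C, bond orders sum to 4 (valence 4) → 0 H
  atom 6: Cl (halogen, monovalent) → 0 H
  atom 7: C, bond orders sum to 4 (valence 4) → 0 H
  atom 8: C, bond orders sum to 4 (valence 4) → 0 H
  atom 9: N, bond orders sum to 3 (valence 3) → 0 H
  atom 10: C, bond orders sum to 3 (valence 4) → 1 H
  atom 11: Br (halogen, monovalent) → 0 H
  atom 12: C, bond orders sum to 2 (valence 4) → 2 H
  atom 13: C, bond orders sum to 3 (valence 4) → 1 H
  atom 14: C, bond orders sum to 3 (valence 4) → 1 H
  atom 15: C, bond orders sum to 2 (valence 4) → 2 H
  atom 16: C, bond orders sum to 4 (valence 4) → 0 H
  atom 17: N, bond orders sum to 1 (valence 3) → 2 H
  atom 18: O, bond orders sum to 2 (valence 2) → 0 H
Totals → C:11, H:12, Br:1, Cl:2, F:1, N:2, O:1.

C11H12BrCl2FN2O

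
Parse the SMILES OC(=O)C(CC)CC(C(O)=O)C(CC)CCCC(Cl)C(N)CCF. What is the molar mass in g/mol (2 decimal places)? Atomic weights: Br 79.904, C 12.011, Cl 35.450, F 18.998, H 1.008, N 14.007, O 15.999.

First, the molecular formula is C17H31ClFNO4 (counting implicit H from valence).
  C: 17 × 12.011 = 204.187
  Cl: 1 × 35.450 = 35.450
  F: 1 × 18.998 = 18.998
  H: 31 × 1.008 = 31.248
  N: 1 × 14.007 = 14.007
  O: 4 × 15.999 = 63.996
Sum: 17×12.011 + 1×35.450 + 1×18.998 + 31×1.008 + 1×14.007 + 4×15.999 = 367.886 → 367.89 g/mol.

367.89 g/mol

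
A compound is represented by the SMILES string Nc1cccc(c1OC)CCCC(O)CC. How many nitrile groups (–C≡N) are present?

0

Scan the SMILES for the nitrile motif — none present.
Groups that are present: 1 ether, 1 hydroxyl, 1 primary amine.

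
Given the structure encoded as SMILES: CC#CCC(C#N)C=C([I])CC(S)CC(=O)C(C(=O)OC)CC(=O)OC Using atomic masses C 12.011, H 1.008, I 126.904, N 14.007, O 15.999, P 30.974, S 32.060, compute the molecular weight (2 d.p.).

First, the molecular formula is C18H22INO5S (counting implicit H from valence).
  C: 18 × 12.011 = 216.198
  H: 22 × 1.008 = 22.176
  I: 1 × 126.904 = 126.904
  N: 1 × 14.007 = 14.007
  O: 5 × 15.999 = 79.995
  S: 1 × 32.060 = 32.060
Sum: 18×12.011 + 22×1.008 + 1×126.904 + 1×14.007 + 5×15.999 + 1×32.060 = 491.340 → 491.34 g/mol.

491.34 g/mol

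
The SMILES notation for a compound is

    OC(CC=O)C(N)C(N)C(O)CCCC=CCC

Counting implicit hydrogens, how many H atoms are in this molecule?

26

Walk through each heavy atom and fill implicit hydrogens from standard valence (C 4, N 3, O 2, S 2, halogen 1):
  atom 1: O, bond orders sum to 1 (valence 2) → 1 H
  atom 2: C, bond orders sum to 3 (valence 4) → 1 H
  atom 3: C, bond orders sum to 2 (valence 4) → 2 H
  atom 4: C, bond orders sum to 3 (valence 4) → 1 H
  atom 5: O, bond orders sum to 2 (valence 2) → 0 H
  atom 6: C, bond orders sum to 3 (valence 4) → 1 H
  atom 7: N, bond orders sum to 1 (valence 3) → 2 H
  atom 8: C, bond orders sum to 3 (valence 4) → 1 H
  atom 9: N, bond orders sum to 1 (valence 3) → 2 H
  atom 10: C, bond orders sum to 3 (valence 4) → 1 H
  atom 11: O, bond orders sum to 1 (valence 2) → 1 H
  atom 12: C, bond orders sum to 2 (valence 4) → 2 H
  atom 13: C, bond orders sum to 2 (valence 4) → 2 H
  atom 14: C, bond orders sum to 2 (valence 4) → 2 H
  atom 15: C, bond orders sum to 3 (valence 4) → 1 H
  atom 16: C, bond orders sum to 3 (valence 4) → 1 H
  atom 17: C, bond orders sum to 2 (valence 4) → 2 H
  atom 18: C, bond orders sum to 1 (valence 4) → 3 H
Total hydrogens: 26.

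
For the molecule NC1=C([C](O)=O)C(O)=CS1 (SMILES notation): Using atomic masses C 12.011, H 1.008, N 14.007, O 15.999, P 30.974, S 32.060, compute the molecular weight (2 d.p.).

159.16 g/mol

First, the molecular formula is C5H5NO3S (counting implicit H from valence).
  C: 5 × 12.011 = 60.055
  H: 5 × 1.008 = 5.040
  N: 1 × 14.007 = 14.007
  O: 3 × 15.999 = 47.997
  S: 1 × 32.060 = 32.060
Sum: 5×12.011 + 5×1.008 + 1×14.007 + 3×15.999 + 1×32.060 = 159.159 → 159.16 g/mol.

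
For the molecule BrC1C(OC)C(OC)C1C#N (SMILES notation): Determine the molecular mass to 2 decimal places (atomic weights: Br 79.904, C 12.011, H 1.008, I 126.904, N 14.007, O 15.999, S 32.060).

First, the molecular formula is C7H10BrNO2 (counting implicit H from valence).
  Br: 1 × 79.904 = 79.904
  C: 7 × 12.011 = 84.077
  H: 10 × 1.008 = 10.080
  N: 1 × 14.007 = 14.007
  O: 2 × 15.999 = 31.998
Sum: 1×79.904 + 7×12.011 + 10×1.008 + 1×14.007 + 2×15.999 = 220.066 → 220.07 g/mol.

220.07 g/mol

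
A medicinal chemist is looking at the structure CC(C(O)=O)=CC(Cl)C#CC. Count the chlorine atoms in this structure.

Scan the SMILES for Cl atoms (remember two-letter symbols like Cl and Br are single atoms).
Chlorine count: 1.

1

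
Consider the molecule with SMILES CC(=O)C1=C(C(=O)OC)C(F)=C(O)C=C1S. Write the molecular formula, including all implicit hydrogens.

Walk through each heavy atom and fill implicit hydrogens from standard valence (C 4, N 3, O 2, S 2, halogen 1):
  atom 1: C, bond orders sum to 1 (valence 4) → 3 H
  atom 2: C, bond orders sum to 4 (valence 4) → 0 H
  atom 3: O, bond orders sum to 2 (valence 2) → 0 H
  atom 4: C, bond orders sum to 4 (valence 4) → 0 H
  atom 5: C, bond orders sum to 4 (valence 4) → 0 H
  atom 6: C, bond orders sum to 4 (valence 4) → 0 H
  atom 7: O, bond orders sum to 2 (valence 2) → 0 H
  atom 8: O, bond orders sum to 2 (valence 2) → 0 H
  atom 9: C, bond orders sum to 1 (valence 4) → 3 H
  atom 10: C, bond orders sum to 4 (valence 4) → 0 H
  atom 11: F (halogen, monovalent) → 0 H
  atom 12: C, bond orders sum to 4 (valence 4) → 0 H
  atom 13: O, bond orders sum to 1 (valence 2) → 1 H
  atom 14: C, bond orders sum to 3 (valence 4) → 1 H
  atom 15: C, bond orders sum to 4 (valence 4) → 0 H
  atom 16: S, bond orders sum to 1 (valence 2) → 1 H
Totals → C:10, H:9, F:1, O:4, S:1.

C10H9FO4S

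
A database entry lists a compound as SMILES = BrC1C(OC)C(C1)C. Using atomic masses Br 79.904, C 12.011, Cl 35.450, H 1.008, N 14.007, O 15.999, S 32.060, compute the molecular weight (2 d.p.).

First, the molecular formula is C6H11BrO (counting implicit H from valence).
  Br: 1 × 79.904 = 79.904
  C: 6 × 12.011 = 72.066
  H: 11 × 1.008 = 11.088
  O: 1 × 15.999 = 15.999
Sum: 1×79.904 + 6×12.011 + 11×1.008 + 1×15.999 = 179.057 → 179.06 g/mol.

179.06 g/mol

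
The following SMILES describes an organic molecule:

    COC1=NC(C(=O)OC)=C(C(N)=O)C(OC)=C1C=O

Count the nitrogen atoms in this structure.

Scan the SMILES for N atoms (remember two-letter symbols like Cl and Br are single atoms).
Nitrogen count: 2.

2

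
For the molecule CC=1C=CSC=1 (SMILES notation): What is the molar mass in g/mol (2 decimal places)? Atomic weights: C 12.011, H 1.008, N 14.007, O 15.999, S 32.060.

First, the molecular formula is C5H6S (counting implicit H from valence).
  C: 5 × 12.011 = 60.055
  H: 6 × 1.008 = 6.048
  S: 1 × 32.060 = 32.060
Sum: 5×12.011 + 6×1.008 + 1×32.060 = 98.163 → 98.16 g/mol.

98.16 g/mol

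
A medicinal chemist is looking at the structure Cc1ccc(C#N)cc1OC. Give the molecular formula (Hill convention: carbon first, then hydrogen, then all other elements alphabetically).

C9H9NO

Walk through each heavy atom and fill implicit hydrogens from standard valence (C 4, N 3, O 2, S 2, halogen 1); for lowercase aromatic atoms, an aromatic c carries 1 H when it has two neighbours and 0 H with three, and aromatic n carries 0 H:
  atom 1: C, bond orders sum to 1 (valence 4) → 3 H
  atom 2: aromatic c, 3 neighbours → 0 H
  atom 3: aromatic c, 2 neighbours → 1 H
  atom 4: aromatic c, 2 neighbours → 1 H
  atom 5: aromatic c, 3 neighbours → 0 H
  atom 6: C, bond orders sum to 4 (valence 4) → 0 H
  atom 7: N, bond orders sum to 3 (valence 3) → 0 H
  atom 8: aromatic c, 2 neighbours → 1 H
  atom 9: aromatic c, 3 neighbours → 0 H
  atom 10: O, bond orders sum to 2 (valence 2) → 0 H
  atom 11: C, bond orders sum to 1 (valence 4) → 3 H
Totals → C:9, H:9, N:1, O:1.
In Hill order: C9H9NO.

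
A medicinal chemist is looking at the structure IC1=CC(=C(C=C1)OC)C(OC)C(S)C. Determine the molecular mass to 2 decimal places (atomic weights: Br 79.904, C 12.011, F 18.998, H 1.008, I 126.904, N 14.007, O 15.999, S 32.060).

First, the molecular formula is C11H15IO2S (counting implicit H from valence).
  C: 11 × 12.011 = 132.121
  H: 15 × 1.008 = 15.120
  I: 1 × 126.904 = 126.904
  O: 2 × 15.999 = 31.998
  S: 1 × 32.060 = 32.060
Sum: 11×12.011 + 15×1.008 + 1×126.904 + 2×15.999 + 1×32.060 = 338.203 → 338.20 g/mol.

338.20 g/mol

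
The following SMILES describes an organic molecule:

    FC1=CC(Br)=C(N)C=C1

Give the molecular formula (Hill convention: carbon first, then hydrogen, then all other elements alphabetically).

C6H5BrFN

Walk through each heavy atom and fill implicit hydrogens from standard valence (C 4, N 3, O 2, S 2, halogen 1):
  atom 1: F (halogen, monovalent) → 0 H
  atom 2: C, bond orders sum to 4 (valence 4) → 0 H
  atom 3: C, bond orders sum to 3 (valence 4) → 1 H
  atom 4: C, bond orders sum to 4 (valence 4) → 0 H
  atom 5: Br (halogen, monovalent) → 0 H
  atom 6: C, bond orders sum to 4 (valence 4) → 0 H
  atom 7: N, bond orders sum to 1 (valence 3) → 2 H
  atom 8: C, bond orders sum to 3 (valence 4) → 1 H
  atom 9: C, bond orders sum to 3 (valence 4) → 1 H
Totals → C:6, H:5, Br:1, F:1, N:1.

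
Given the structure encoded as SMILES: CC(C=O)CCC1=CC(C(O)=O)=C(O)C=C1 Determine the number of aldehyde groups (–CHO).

1

The aldehyde motif appears at heavy-atom position 3 in the SMILES.
Other groups present: 1 carboxylic acid, 1 hydroxyl.
Aldehyde count: 1.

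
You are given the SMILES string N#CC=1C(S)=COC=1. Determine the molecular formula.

Walk through each heavy atom and fill implicit hydrogens from standard valence (C 4, N 3, O 2, S 2, halogen 1):
  atom 1: N, bond orders sum to 3 (valence 3) → 0 H
  atom 2: C, bond orders sum to 4 (valence 4) → 0 H
  atom 3: C, bond orders sum to 4 (valence 4) → 0 H
  atom 4: C, bond orders sum to 4 (valence 4) → 0 H
  atom 5: S, bond orders sum to 1 (valence 2) → 1 H
  atom 6: C, bond orders sum to 3 (valence 4) → 1 H
  atom 7: O, bond orders sum to 2 (valence 2) → 0 H
  atom 8: C, bond orders sum to 3 (valence 4) → 1 H
Totals → C:5, H:3, N:1, O:1, S:1.
In Hill order: C5H3NOS.

C5H3NOS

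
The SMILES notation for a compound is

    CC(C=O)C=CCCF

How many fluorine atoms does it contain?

1

Scan the SMILES for F atoms (remember two-letter symbols like Cl and Br are single atoms).
Fluorine count: 1.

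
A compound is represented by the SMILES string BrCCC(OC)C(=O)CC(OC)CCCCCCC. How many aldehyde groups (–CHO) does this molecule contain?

Scan the SMILES for the aldehyde motif — none present.
Groups that are present: 2 ether, 1 ketone.

0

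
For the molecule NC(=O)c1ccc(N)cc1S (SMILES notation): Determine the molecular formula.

Walk through each heavy atom and fill implicit hydrogens from standard valence (C 4, N 3, O 2, S 2, halogen 1); for lowercase aromatic atoms, an aromatic c carries 1 H when it has two neighbours and 0 H with three, and aromatic n carries 0 H:
  atom 1: N, bond orders sum to 1 (valence 3) → 2 H
  atom 2: C, bond orders sum to 4 (valence 4) → 0 H
  atom 3: O, bond orders sum to 2 (valence 2) → 0 H
  atom 4: aromatic c, 3 neighbours → 0 H
  atom 5: aromatic c, 2 neighbours → 1 H
  atom 6: aromatic c, 2 neighbours → 1 H
  atom 7: aromatic c, 3 neighbours → 0 H
  atom 8: N, bond orders sum to 1 (valence 3) → 2 H
  atom 9: aromatic c, 2 neighbours → 1 H
  atom 10: aromatic c, 3 neighbours → 0 H
  atom 11: S, bond orders sum to 1 (valence 2) → 1 H
Totals → C:7, H:8, N:2, O:1, S:1.

C7H8N2OS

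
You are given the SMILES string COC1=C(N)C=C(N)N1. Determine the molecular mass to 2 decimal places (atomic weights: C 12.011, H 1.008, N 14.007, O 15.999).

First, the molecular formula is C5H9N3O (counting implicit H from valence).
  C: 5 × 12.011 = 60.055
  H: 9 × 1.008 = 9.072
  N: 3 × 14.007 = 42.021
  O: 1 × 15.999 = 15.999
Sum: 5×12.011 + 9×1.008 + 3×14.007 + 1×15.999 = 127.147 → 127.15 g/mol.

127.15 g/mol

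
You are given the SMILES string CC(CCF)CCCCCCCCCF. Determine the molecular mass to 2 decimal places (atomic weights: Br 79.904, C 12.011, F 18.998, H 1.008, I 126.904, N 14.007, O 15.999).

First, the molecular formula is C13H26F2 (counting implicit H from valence).
  C: 13 × 12.011 = 156.143
  F: 2 × 18.998 = 37.996
  H: 26 × 1.008 = 26.208
Sum: 13×12.011 + 2×18.998 + 26×1.008 = 220.347 → 220.35 g/mol.

220.35 g/mol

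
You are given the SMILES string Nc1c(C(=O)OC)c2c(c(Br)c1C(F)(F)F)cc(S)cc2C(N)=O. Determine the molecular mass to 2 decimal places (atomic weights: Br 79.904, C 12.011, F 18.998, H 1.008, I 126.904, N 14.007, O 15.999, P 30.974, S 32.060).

First, the molecular formula is C14H10BrF3N2O3S (counting implicit H from valence).
  Br: 1 × 79.904 = 79.904
  C: 14 × 12.011 = 168.154
  F: 3 × 18.998 = 56.994
  H: 10 × 1.008 = 10.080
  N: 2 × 14.007 = 28.014
  O: 3 × 15.999 = 47.997
  S: 1 × 32.060 = 32.060
Sum: 1×79.904 + 14×12.011 + 3×18.998 + 10×1.008 + 2×14.007 + 3×15.999 + 1×32.060 = 423.203 → 423.20 g/mol.

423.20 g/mol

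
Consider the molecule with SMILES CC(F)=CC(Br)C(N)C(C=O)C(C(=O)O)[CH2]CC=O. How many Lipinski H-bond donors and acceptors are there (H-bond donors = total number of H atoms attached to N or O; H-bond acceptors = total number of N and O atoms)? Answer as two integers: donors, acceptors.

3, 5

Donors: find every N or O and count the H atoms it carries.
  atom 8 (N): bond orders sum to 1 → 2 H
  atom 11 (O): bond orders sum to 2 → 0 H
  atom 14 (O): bond orders sum to 2 → 0 H
  atom 15 (O): bond orders sum to 1 → 1 H
  atom 19 (O): bond orders sum to 2 → 0 H
Lipinski HBD = 3.
Acceptors: N atoms = 1, O atoms = 4 → HBA = 5.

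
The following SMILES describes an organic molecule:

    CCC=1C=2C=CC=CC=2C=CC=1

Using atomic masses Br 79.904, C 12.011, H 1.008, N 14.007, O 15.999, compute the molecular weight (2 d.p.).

First, the molecular formula is C12H12 (counting implicit H from valence).
  C: 12 × 12.011 = 144.132
  H: 12 × 1.008 = 12.096
Sum: 12×12.011 + 12×1.008 = 156.228 → 156.23 g/mol.

156.23 g/mol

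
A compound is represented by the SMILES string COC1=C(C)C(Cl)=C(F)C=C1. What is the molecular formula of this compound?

Walk through each heavy atom and fill implicit hydrogens from standard valence (C 4, N 3, O 2, S 2, halogen 1):
  atom 1: C, bond orders sum to 1 (valence 4) → 3 H
  atom 2: O, bond orders sum to 2 (valence 2) → 0 H
  atom 3: C, bond orders sum to 4 (valence 4) → 0 H
  atom 4: C, bond orders sum to 4 (valence 4) → 0 H
  atom 5: C, bond orders sum to 1 (valence 4) → 3 H
  atom 6: C, bond orders sum to 4 (valence 4) → 0 H
  atom 7: Cl (halogen, monovalent) → 0 H
  atom 8: C, bond orders sum to 4 (valence 4) → 0 H
  atom 9: F (halogen, monovalent) → 0 H
  atom 10: C, bond orders sum to 3 (valence 4) → 1 H
  atom 11: C, bond orders sum to 3 (valence 4) → 1 H
Totals → C:8, H:8, Cl:1, F:1, O:1.
In Hill order: C8H8ClFO.

C8H8ClFO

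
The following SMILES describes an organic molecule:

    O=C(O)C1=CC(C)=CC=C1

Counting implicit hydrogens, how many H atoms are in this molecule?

Walk through each heavy atom and fill implicit hydrogens from standard valence (C 4, N 3, O 2, S 2, halogen 1):
  atom 1: O, bond orders sum to 2 (valence 2) → 0 H
  atom 2: C, bond orders sum to 4 (valence 4) → 0 H
  atom 3: O, bond orders sum to 1 (valence 2) → 1 H
  atom 4: C, bond orders sum to 4 (valence 4) → 0 H
  atom 5: C, bond orders sum to 3 (valence 4) → 1 H
  atom 6: C, bond orders sum to 4 (valence 4) → 0 H
  atom 7: C, bond orders sum to 1 (valence 4) → 3 H
  atom 8: C, bond orders sum to 3 (valence 4) → 1 H
  atom 9: C, bond orders sum to 3 (valence 4) → 1 H
  atom 10: C, bond orders sum to 3 (valence 4) → 1 H
Total hydrogens: 8.

8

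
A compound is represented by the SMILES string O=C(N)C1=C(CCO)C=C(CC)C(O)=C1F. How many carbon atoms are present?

11

Count every carbon token in the SMILES (each C, including those in ring-closure positions and inside branches).
Carbon count: 11.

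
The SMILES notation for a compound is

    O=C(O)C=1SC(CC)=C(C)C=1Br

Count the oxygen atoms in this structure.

Scan the SMILES for O atoms (remember two-letter symbols like Cl and Br are single atoms).
Oxygen count: 2.

2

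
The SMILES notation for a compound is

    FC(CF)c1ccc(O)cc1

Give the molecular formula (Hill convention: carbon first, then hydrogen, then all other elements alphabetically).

Walk through each heavy atom and fill implicit hydrogens from standard valence (C 4, N 3, O 2, S 2, halogen 1); for lowercase aromatic atoms, an aromatic c carries 1 H when it has two neighbours and 0 H with three, and aromatic n carries 0 H:
  atom 1: F (halogen, monovalent) → 0 H
  atom 2: C, bond orders sum to 3 (valence 4) → 1 H
  atom 3: C, bond orders sum to 2 (valence 4) → 2 H
  atom 4: F (halogen, monovalent) → 0 H
  atom 5: aromatic c, 3 neighbours → 0 H
  atom 6: aromatic c, 2 neighbours → 1 H
  atom 7: aromatic c, 2 neighbours → 1 H
  atom 8: aromatic c, 3 neighbours → 0 H
  atom 9: O, bond orders sum to 1 (valence 2) → 1 H
  atom 10: aromatic c, 2 neighbours → 1 H
  atom 11: aromatic c, 2 neighbours → 1 H
Totals → C:8, H:8, F:2, O:1.

C8H8F2O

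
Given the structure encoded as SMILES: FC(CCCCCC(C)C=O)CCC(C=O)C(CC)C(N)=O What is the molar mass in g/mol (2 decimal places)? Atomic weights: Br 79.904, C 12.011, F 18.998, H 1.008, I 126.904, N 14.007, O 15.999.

First, the molecular formula is C17H30FNO3 (counting implicit H from valence).
  C: 17 × 12.011 = 204.187
  F: 1 × 18.998 = 18.998
  H: 30 × 1.008 = 30.240
  N: 1 × 14.007 = 14.007
  O: 3 × 15.999 = 47.997
Sum: 17×12.011 + 1×18.998 + 30×1.008 + 1×14.007 + 3×15.999 = 315.429 → 315.43 g/mol.

315.43 g/mol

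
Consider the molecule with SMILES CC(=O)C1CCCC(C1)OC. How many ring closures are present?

1

In SMILES, each pair of matching ring-closure digits denotes one ring-closing bond; the number of such bonds equals the number of independent rings.
Ring-closure bonds here: 1.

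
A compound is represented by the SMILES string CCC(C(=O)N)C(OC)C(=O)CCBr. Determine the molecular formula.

C9H16BrNO3

Walk through each heavy atom and fill implicit hydrogens from standard valence (C 4, N 3, O 2, S 2, halogen 1):
  atom 1: C, bond orders sum to 1 (valence 4) → 3 H
  atom 2: C, bond orders sum to 2 (valence 4) → 2 H
  atom 3: C, bond orders sum to 3 (valence 4) → 1 H
  atom 4: C, bond orders sum to 4 (valence 4) → 0 H
  atom 5: O, bond orders sum to 2 (valence 2) → 0 H
  atom 6: N, bond orders sum to 1 (valence 3) → 2 H
  atom 7: C, bond orders sum to 3 (valence 4) → 1 H
  atom 8: O, bond orders sum to 2 (valence 2) → 0 H
  atom 9: C, bond orders sum to 1 (valence 4) → 3 H
  atom 10: C, bond orders sum to 4 (valence 4) → 0 H
  atom 11: O, bond orders sum to 2 (valence 2) → 0 H
  atom 12: C, bond orders sum to 2 (valence 4) → 2 H
  atom 13: C, bond orders sum to 2 (valence 4) → 2 H
  atom 14: Br (halogen, monovalent) → 0 H
Totals → C:9, H:16, Br:1, N:1, O:3.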